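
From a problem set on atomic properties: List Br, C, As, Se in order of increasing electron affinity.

C is in period 2, group 14; As is in period 4, group 15; Se is in period 4, group 16; Br is in period 4, group 17.
EA tends to increase across a period and decrease down a group, though the pattern is less regular than for IE or radius.
Here both period and group differ, so the two effects have to be weighed against each other.
C > As: period and group pull opposite ways; the down-group shift dominates (122 vs 78 kJ/mol).
Se > C: period and group pull opposite ways; the across-period shift dominates (195 vs 122 kJ/mol).
Br > Se: Br lies to the right of Se in period 4, so the across-period effect alone puts Br higher.
For reference (kJ/mol): C 122, As 78, Se 195, Br 325.
So from lowest to highest: As < C < Se < Br.

As < C < Se < Br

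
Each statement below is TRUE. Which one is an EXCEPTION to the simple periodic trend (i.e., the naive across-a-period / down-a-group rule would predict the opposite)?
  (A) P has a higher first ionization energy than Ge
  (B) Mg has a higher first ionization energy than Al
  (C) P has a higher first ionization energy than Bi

(B)

The general trend: first ionization energy increases across a period and decreases down a group.
(A) P (period 3, group 15) vs Ge (period 4, group 14): the stated order agrees with the simple trend.
(B) Mg (period 3, group 2) vs Al (period 3, group 13): the stated order contradicts the simple trend.
(C) P (period 3, group 15) vs Bi (period 6, group 15): the stated order agrees with the simple trend.
The exception is (B): Al's single 3p electron is easier to remove than one from Mg's filled 3s².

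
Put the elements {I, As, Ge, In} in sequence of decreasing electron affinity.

I > Ge > As > In

Ge is in period 4, group 14; As is in period 4, group 15; In is in period 5, group 13; I is in period 5, group 17.
EA tends to increase across a period and decrease down a group, though the pattern is less regular than for IE or radius.
Here both period and group differ, so the two effects have to be weighed against each other.
As > In: relative to In, both the across-period and down-group shifts push As's electron affinity up.
Ge > As: this pair runs against the simple trend — see the exception note.
I > Ge: the two effects oppose for this pair; the across-period effect wins (295 vs 119 kJ/mol).
Note the exception: Ge has a higher electron affinity than As, contrary to the simple trend — adding an electron to As's half-filled 4p³ is unfavourable, so Ge (4p²) has the more exothermic EA.
For reference (kJ/mol): Ge 119, As 78, In 29, I 295.
So from highest to lowest: I > Ge > As > In.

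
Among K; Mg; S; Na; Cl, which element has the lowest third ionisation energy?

Consider each +2 ion: K²⁺ is already 1 electron into the core; Mg²⁺ is the bare [Ne] core; S²⁺ still has 4 valence electrons; Na²⁺ is already 1 electron into the core; Cl²⁺ still has 5 valence electrons.
Pulling an electron out of a noble-gas core costs far more than removing a remaining valence electron, so K, Na and Mg sit at the high end of IE_3.
Valence configurations: S²⁺ [Ne]3s²3p², Cl²⁺ [Ne]3s²3p³.
Tabulated IE_3 (kJ/mol): K 4420, Mg 7733, S 3357, Na 6910, Cl 3822.
So the third ionization energies run S < Cl < K < Na < Mg.

S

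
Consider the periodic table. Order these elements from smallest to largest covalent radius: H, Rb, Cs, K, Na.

H < Na < K < Rb < Cs

Radius decreases left→right (rising Z_eff, same n) and increases top→bottom (higher n).
All are in group 1, so atomic radius increases down the group.
So from smallest to largest: H < Na < K < Rb < Cs.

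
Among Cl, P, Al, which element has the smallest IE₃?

IE_3 is the cost of taking one more electron from the +2 cation: Cl²⁺ still has 5 valence electrons; P²⁺ still has 3 valence electrons; Al²⁺ still has 1 valence electron.
All are still removing valence electrons, so compare the +2 ions as you would atoms: IE_3 generally rises across a period (higher Z_eff) and falls down a group (larger shell), subject to the usual subshell exceptions.
Valence configurations: Cl²⁺ [Ne]3s²3p³, P²⁺ [Ne]3s²3p¹, Al²⁺ [Ne]3s¹.
Approximate IE_3 values (kJ/mol): Cl 3822, P 2914, Al 2745.
Putting it together, IE_3: Al < P < Cl.

Al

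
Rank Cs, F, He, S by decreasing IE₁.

He is in period 1, group 18; F is in period 2, group 17; S is in period 3, group 16; Cs is in period 6, group 1.
Across a period the outer electron is held more tightly (higher IE₁); down a group it sits in a higher shell, more shielded, and comes off more easily.
These span different periods and groups, so the two trends combine.
S > Cs: relative to Cs, both the across-period and down-group shifts push S's first ionization energy up.
F > S: relative to S, both the across-period and down-group shifts push F's first ionization energy up.
He > F: relative to F, both the across-period and down-group shifts push He's first ionization energy up.
For reference (kJ/mol): He 2372, F 1681, S 1000, Cs 376.
So from highest to lowest: He > F > S > Cs.

He, F, S, Cs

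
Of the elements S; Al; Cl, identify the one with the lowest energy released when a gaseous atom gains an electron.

Al

Atoms with high Z_eff and room in the valence shell (especially the halogens) have the most exothermic electron affinities.
All lie in period 3, so electron affinity increases left to right.
The lowest energy released when a gaseous atom gains an electron among these belongs to Al.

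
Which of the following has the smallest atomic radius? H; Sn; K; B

H is in period 1, group 1; B is in period 2, group 13; K is in period 4, group 1; Sn is in period 5, group 14.
Moving right in a period, electrons are added to the same shell under a stronger nuclear pull, so atoms get smaller; moving down, a new shell is opened and atoms get larger.
These span different periods and groups, so the two trends combine.
B > H: period and group pull opposite ways; the down-group shift dominates (85 vs 32 pm).
Sn > B: period and group pull opposite ways; the down-group shift dominates (140 vs 85 pm).
K > Sn: period and group pull opposite ways; the across-period shift dominates (196 vs 140 pm).
Approximate values (pm): H 32, B 85, K 196, Sn 140.
The smallest atomic radius among these belongs to H.

H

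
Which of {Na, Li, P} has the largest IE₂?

The second ionization energy removes an electron from the +1 ion. For each element: Na⁺ is the bare [Ne] core; Li⁺ is the bare [He] core; P⁺ still has 4 valence electrons.
Breaking into a closed-shell core is much more expensive than removing a leftover valence electron — Na and Li have the largest IE_2 here.
Tabulated IE_2 (kJ/mol): Na 4562, Li 7298, P 1907.
Overall IE_2 order: P < Na < Li.

Li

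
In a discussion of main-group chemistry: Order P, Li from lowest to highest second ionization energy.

P, Li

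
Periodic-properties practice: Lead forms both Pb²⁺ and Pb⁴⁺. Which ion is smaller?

Pb⁴⁺

Both ions have Z = 82 protons, but Pb⁴⁺ has lost more electrons, so its remaining electrons feel a larger effective nuclear charge per electron and are pulled in more tightly.
Higher positive charge → smaller ion, so Pb²⁺ > Pb⁴⁺.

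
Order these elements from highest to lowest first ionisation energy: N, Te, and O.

N > O > Te

N is in period 2, group 15; O is in period 2, group 16; Te is in period 5, group 16.
Removing the outermost electron gets harder across a period and easier down a group.
Here both period and group differ, so the two effects have to be weighed against each other.
O > Te: they share group 16; the group trend gives O the larger value.
N > O: this pair runs against the simple trend — see the exception note.
Note the exception: N has a higher first ionization energy than O, contrary to the simple trend — pairing an electron in O's 2p⁴ costs repulsion energy, so O ionizes more easily than half-filled N (2p³).
For reference (kJ/mol): N 1402, O 1314, Te 869.
So from highest to lowest: N > O > Te.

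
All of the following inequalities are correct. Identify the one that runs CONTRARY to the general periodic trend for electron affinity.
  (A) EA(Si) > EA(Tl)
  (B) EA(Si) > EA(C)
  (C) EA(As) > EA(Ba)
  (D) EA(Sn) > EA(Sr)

(B)

The general trend: electron affinity increases across a period and decreases down a group.
(A) Si (period 3, group 14) vs Tl (period 6, group 13): the stated order agrees with the simple trend.
(B) Si (period 3, group 14) vs C (period 2, group 14): the stated order contradicts the simple trend.
(C) As (period 4, group 15) vs Ba (period 6, group 2): the stated order agrees with the simple trend.
(D) Sn (period 5, group 14) vs Sr (period 5, group 2): the stated order agrees with the simple trend.
The exception is (B): Si's larger, more diffuse 3p orbitals accept an added electron slightly more readily than C's compact 2p.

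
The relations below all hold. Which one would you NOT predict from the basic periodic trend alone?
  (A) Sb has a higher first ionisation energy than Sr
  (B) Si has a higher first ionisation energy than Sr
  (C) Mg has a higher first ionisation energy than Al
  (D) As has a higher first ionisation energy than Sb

The general trend: first ionisation energy increases across a period and decreases down a group.
(A) Sb (period 5, group 15) vs Sr (period 5, group 2): the stated order agrees with the simple trend.
(B) Si (period 3, group 14) vs Sr (period 5, group 2): the stated order agrees with the simple trend.
(C) Mg (period 3, group 2) vs Al (period 3, group 13): the stated order contradicts the simple trend.
(D) As (period 4, group 15) vs Sb (period 5, group 15): the stated order agrees with the simple trend.
The exception is (C): Al's single 3p electron is easier to remove than one from Mg's filled 3s².

(C)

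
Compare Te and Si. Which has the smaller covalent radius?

Si is in period 3, group 14; Te is in period 5, group 16.
Moving right in a period, electrons are added to the same shell under a stronger nuclear pull, so atoms get smaller; moving down, a new shell is opened and atoms get larger.
Neither a single period nor a single group — weigh both effects.
Te > Si: the two effects oppose for this pair; the down-group effect wins (136 vs 116 pm).
Approximate values (pm): Si 116, Te 136.
So Si has the smaller covalent radius (Si < Te).

Si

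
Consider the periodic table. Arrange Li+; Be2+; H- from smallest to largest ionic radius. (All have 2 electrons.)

Be2+, Li+, H-

All of these have 2 electrons, so size is governed by nuclear charge alone: the more protons, the stronger the pull on the same electron cloud, and the smaller the ion.
Nuclear charges: Be2+ (Z=4), Li+ (Z=3), H- (Z=1).
Smallest to largest: Be2+ < Li+ < H-.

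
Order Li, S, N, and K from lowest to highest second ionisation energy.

S, N, K, Li

The second ionization energy removes an electron from the +1 ion. For each element: Li⁺ is the bare [He] core; S⁺ still has 5 valence electrons; N⁺ still has 4 valence electrons; K⁺ is the bare [Ar] core.
Pulling an electron out of a noble-gas core costs far more than removing a remaining valence electron, so K and Li sit at the high end of IE_2.
Valence configurations: S⁺ [Ne]3s²3p³, N⁺ [He]2s²2p².
Approximate IE_2 values (kJ/mol): Li 7298, S 2252, N 2856, K 3052.
Putting it together, IE_2: S < N < K < Li.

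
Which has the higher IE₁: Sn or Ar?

Ar

Across a period the outer electron is held more tightly (higher IE₁); down a group it sits in a higher shell, more shielded, and comes off more easily.
Neither a single period nor a single group — weigh both effects.
Ar > Sn: relative to Sn, both the across-period and down-group shifts push Ar's first ionization energy up.
Tabulated first ionization energy (kJ/mol): Ar 1521, Sn 709.
So Ar has the higher IE₁ (Ar > Sn).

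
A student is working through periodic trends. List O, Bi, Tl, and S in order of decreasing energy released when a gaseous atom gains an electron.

O is in period 2, group 16; S is in period 3, group 16; Tl is in period 6, group 13; Bi is in period 6, group 15.
EA tends to increase across a period and decrease down a group, though the pattern is less regular than for IE or radius.
Here both period and group differ, so the two effects have to be weighed against each other.
Bi > Tl: Bi lies to the right of Tl in period 6, so the across-period effect alone puts Bi higher.
O > Bi: both effects reinforce here, so O is clearly the higher of the two.
S > O: this pair runs against the simple trend — see the exception note.
Note the exception: S has a higher electron affinity than O, contrary to the simple trend — the compact 2p subshell of O repels the added electron more than S's larger 3p does.
Tabulated electron affinity (kJ/mol): O 141, S 200, Tl 19, Bi 91.
So from highest to lowest: S > O > Bi > Tl.

S > O > Bi > Tl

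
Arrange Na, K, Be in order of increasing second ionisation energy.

Be < K < Na

Consider each +1 ion: Na⁺ is the bare [Ne] core; K⁺ is the bare [Ar] core; Be⁺ still has 1 valence electron.
Core electrons are held far more tightly than valence electrons, so K and Na top the IE_2 order.
The numbers (kJ/mol): Na 4562, K 3052, Be 1757.
Overall IE_2 order: Be < K < Na.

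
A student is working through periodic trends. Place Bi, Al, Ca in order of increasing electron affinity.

Al is in period 3, group 13; Ca is in period 4, group 2; Bi is in period 6, group 15.
Atoms with high Z_eff and room in the valence shell (especially the halogens) have the most exothermic electron affinities.
Neither a single period nor a single group — weigh both effects.
Al > Ca: both effects reinforce here, so Al is clearly the higher of the two.
Bi > Al: period and group pull opposite ways; the across-period shift dominates (91 vs 42 kJ/mol).
For reference (kJ/mol): Al 42, Ca 2, Bi 91.
So from lowest to highest: Ca < Al < Bi.

Ca < Al < Bi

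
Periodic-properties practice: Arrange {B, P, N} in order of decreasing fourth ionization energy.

B > N > P

Consider each +3 ion: B³⁺ is the bare [He] core; P³⁺ still has 2 valence electrons; N³⁺ still has 2 valence electrons.
Pulling an electron out of a noble-gas core costs far more than removing a remaining valence electron, so B sits at the high end of IE_4.
Valence configurations: P³⁺ [Ne]3s², N³⁺ [He]2s².
The numbers (kJ/mol): B 25026, P 4964, N 7475.
Hence IE_4: P < N < B.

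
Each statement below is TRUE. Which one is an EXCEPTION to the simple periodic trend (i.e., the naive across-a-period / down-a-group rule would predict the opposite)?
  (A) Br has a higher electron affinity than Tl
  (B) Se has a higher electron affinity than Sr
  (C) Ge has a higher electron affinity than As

(C)

The general trend: electron affinity increases across a period and decreases down a group.
(A) Br (period 4, group 17) vs Tl (period 6, group 13): the stated order agrees with the simple trend.
(B) Se (period 4, group 16) vs Sr (period 5, group 2): the stated order agrees with the simple trend.
(C) Ge (period 4, group 14) vs As (period 4, group 15): the stated order contradicts the simple trend.
The exception is (C): adding an electron to As's half-filled 4p³ is unfavourable, so Ge (4p²) has the more exothermic EA.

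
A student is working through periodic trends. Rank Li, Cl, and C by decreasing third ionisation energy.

Li, C, Cl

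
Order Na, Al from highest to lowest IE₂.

Na, Al

Consider each +1 ion: Na⁺ is the bare [Ne] core; Al⁺ still has 2 valence electrons.
Core electrons are held far more tightly than valence electrons, so Na tops the IE_2 order.
Approximate IE_2 values (kJ/mol): Na 4562, Al 1817.
Overall IE_2 order: Al < Na.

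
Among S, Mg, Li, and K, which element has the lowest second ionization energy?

After 1 electron has been removed, what remains? S⁺ still has 5 valence electrons; Mg⁺ still has 1 valence electron; Li⁺ is the bare [He] core; K⁺ is the bare [Ar] core.
Pulling an electron out of a noble-gas core costs far more than removing a remaining valence electron, so K and Li sit at the high end of IE_2.
Valence configurations: S⁺ [Ne]3s²3p³, Mg⁺ [Ne]3s¹.
Approximate IE_2 values (kJ/mol): S 2252, Mg 1451, Li 7298, K 3052.
Overall IE_2 order: Mg < S < K < Li.

Mg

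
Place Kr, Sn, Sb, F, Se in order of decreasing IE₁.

F > Kr > Se > Sb > Sn

F is in period 2, group 17; Se is in period 4, group 16; Kr is in period 4, group 18; Sn is in period 5, group 14; Sb is in period 5, group 15.
First ionization energy rises across a period (greater Z_eff holds electrons more tightly) and falls down a group (valence electrons are farther from the nucleus).
Here both period and group differ, so the two effects have to be weighed against each other.
Sb > Sn: Sb lies to the right of Sn in period 5, so the across-period effect alone puts Sb higher.
Se > Sb: both effects reinforce here, so Se is clearly the higher of the two.
Kr > Se: both are in period 4; the period trend gives Kr the larger value.
F > Kr: period and group pull opposite ways; the down-group shift dominates (1681 vs 1351 kJ/mol).
Tabulated first ionization energy (kJ/mol): F 1681, Se 941, Kr 1351, Sn 709, Sb 831.
So from highest to lowest: F > Kr > Se > Sb > Sn.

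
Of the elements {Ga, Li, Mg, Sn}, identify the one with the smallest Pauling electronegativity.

Li

Li is in period 2, group 1; Mg is in period 3, group 2; Ga is in period 4, group 13; Sn is in period 5, group 14.
Electronegativity increases across a period and decreases down a group, tracking effective nuclear charge and atomic size.
A diagonal step moves right (one effect) and down (the opposite effect) at once.
Mg > Li: the two effects oppose for this pair; the across-period effect wins (1.31 vs 0.98).
Ga > Mg: period and group pull opposite ways; the across-period shift dominates (1.81 vs 1.31).
Sn > Ga: the two effects oppose for this pair; the across-period effect wins (1.96 vs 1.81).
Tabulated electronegativity (Pauling): Li 0.98, Mg 1.31, Ga 1.81, Sn 1.96.
The smallest Pauling electronegativity among these belongs to Li.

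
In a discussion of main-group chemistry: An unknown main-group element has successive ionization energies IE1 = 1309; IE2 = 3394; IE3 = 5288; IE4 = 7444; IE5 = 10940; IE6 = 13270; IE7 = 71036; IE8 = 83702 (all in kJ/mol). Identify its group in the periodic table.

Look for the largest jump between consecutive ionization energies: IE7/IE6 ≈ 5.4, far larger than any earlier ratio.
That jump marks the point where a core electron is being removed. So the atom has 6 valence electrons.
A main-group element with 6 valence electrons is in group 16.

Group 16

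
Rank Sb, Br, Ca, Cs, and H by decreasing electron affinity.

H is in period 1, group 1; Ca is in period 4, group 2; Br is in period 4, group 17; Sb is in period 5, group 15; Cs is in period 6, group 1.
Atoms with high Z_eff and room in the valence shell (especially the halogens) have the most exothermic electron affinities.
Neither a single period nor a single group — weigh both effects.
Cs > Ca: this pair runs against the simple trend — see the exception note.
H > Cs: H sits above Cs in group 1, so the down-group effect alone puts H higher.
Sb > H: period and group pull opposite ways; the across-period shift dominates (103 vs 73 kJ/mol).
Br > Sb: relative to Sb, both the across-period and down-group shifts push Br's electron affinity up.
Note the exception: Cs has a higher electron affinity than Ca, contrary to the simple trend — adding an electron to Ca (ns²) has to open a new, higher-energy np subshell, which is unfavourable.
For reference (kJ/mol): H 73, Ca 2, Br 325, Sb 103, Cs 46.
So from highest to lowest: Br > Sb > H > Cs > Ca.

Br > Sb > H > Cs > Ca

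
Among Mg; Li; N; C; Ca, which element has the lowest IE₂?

Ca

The second ionization energy removes an electron from the +1 ion. For each element: Mg⁺ still has 1 valence electron; Li⁺ is the bare [He] core; N⁺ still has 4 valence electrons; C⁺ still has 3 valence electrons; Ca⁺ still has 1 valence electron.
Core electrons are held far more tightly than valence electrons, so Li tops the IE_2 order.
Valence configurations: Mg⁺ [Ne]3s¹, N⁺ [He]2s²2p², C⁺ [He]2s²2p¹, Ca⁺ [Ar]4s¹.
Approximate IE_2 values (kJ/mol): Mg 1451, Li 7298, N 2856, C 2353, Ca 1145.
Putting it together, IE_2: Ca < Mg < C < N < Li.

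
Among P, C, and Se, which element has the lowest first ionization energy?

Se

C is in period 2, group 14; P is in period 3, group 15; Se is in period 4, group 16.
First ionization energy rises across a period (greater Z_eff holds electrons more tightly) and falls down a group (valence electrons are farther from the nucleus).
These sit on a diagonal, where the across-period and down-group effects partly cancel.
P > Se: the two effects oppose for this pair; the down-group effect wins (1012 vs 941 kJ/mol).
C > P: period and group pull opposite ways; the down-group shift dominates (1086 vs 1012 kJ/mol).
Approximate values (kJ/mol): C 1086, P 1012, Se 941.
The lowest first ionization energy among these belongs to Se.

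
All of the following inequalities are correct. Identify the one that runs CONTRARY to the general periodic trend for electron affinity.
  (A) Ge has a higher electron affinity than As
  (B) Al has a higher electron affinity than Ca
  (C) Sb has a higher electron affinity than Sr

The general trend: electron affinity increases across a period and decreases down a group.
(A) Ge (period 4, group 14) vs As (period 4, group 15): the stated order contradicts the simple trend.
(B) Al (period 3, group 13) vs Ca (period 4, group 2): the stated order agrees with the simple trend.
(C) Sb (period 5, group 15) vs Sr (period 5, group 2): the stated order agrees with the simple trend.
The exception is (A): adding an electron to As's half-filled 4p³ is unfavourable, so Ge (4p²) has the more exothermic EA.

(A)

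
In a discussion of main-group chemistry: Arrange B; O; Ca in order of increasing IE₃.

IE_3 is the cost of taking one more electron from the +2 cation: B²⁺ still has 1 valence electron; O²⁺ still has 4 valence electrons; Ca²⁺ is the bare [Ar] core.
Usually core removal costs more than valence removal, but here the competition is close: a tightly held n=2 valence electron can cost more to remove than an n=3 core electron, so the actual values have to decide it.
Valence configurations: B²⁺ [He]2s¹, O²⁺ [He]2s²2p².
The numbers (kJ/mol): B 3660, O 5300, Ca 4912.
Hence IE_3: B < Ca < O.

B, Ca, O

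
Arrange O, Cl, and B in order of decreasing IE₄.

IE_4 is the cost of taking one more electron from the +3 cation: O³⁺ still has 3 valence electrons; Cl³⁺ still has 4 valence electrons; B³⁺ is the bare [He] core.
Pulling an electron out of a noble-gas core costs far more than removing a remaining valence electron, so B sits at the high end of IE_4.
Valence configurations: O³⁺ [He]2s²2p¹, Cl³⁺ [Ne]3s²3p².
Tabulated IE_4 (kJ/mol): O 7469, Cl 5159, B 25026.
Putting it together, IE_4: Cl < O < B.

B > O > Cl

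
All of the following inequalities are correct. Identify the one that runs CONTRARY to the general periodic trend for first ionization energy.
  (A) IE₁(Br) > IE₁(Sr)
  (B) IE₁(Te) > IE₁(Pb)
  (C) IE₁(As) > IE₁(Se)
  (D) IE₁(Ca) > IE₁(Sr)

The general trend: first ionization energy increases across a period and decreases down a group.
(A) Br (period 4, group 17) vs Sr (period 5, group 2): the stated order agrees with the simple trend.
(B) Te (period 5, group 16) vs Pb (period 6, group 14): the stated order agrees with the simple trend.
(C) As (period 4, group 15) vs Se (period 4, group 16): the stated order contradicts the simple trend.
(D) Ca (period 4, group 2) vs Sr (period 5, group 2): the stated order agrees with the simple trend.
The exception is (C): Se (4p⁴) ionizes more easily than half-filled As (4p³).

(C)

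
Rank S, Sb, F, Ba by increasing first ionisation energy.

Ba < Sb < S < F

F is in period 2, group 17; S is in period 3, group 16; Sb is in period 5, group 15; Ba is in period 6, group 2.
First ionization energy rises across a period (greater Z_eff holds electrons more tightly) and falls down a group (valence electrons are farther from the nucleus).
Neither a single period nor a single group — weigh both effects.
Sb > Ba: both effects reinforce here, so Sb is clearly the higher of the two.
S > Sb: relative to Sb, both the across-period and down-group shifts push S's first ionization energy up.
F > S: relative to S, both the across-period and down-group shifts push F's first ionization energy up.
For reference (kJ/mol): F 1681, S 1000, Sb 831, Ba 503.
So from lowest to highest: Ba < Sb < S < F.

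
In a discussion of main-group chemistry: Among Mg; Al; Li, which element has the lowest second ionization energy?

After 1 electron has been removed, what remains? Mg⁺ still has 1 valence electron; Al⁺ still has 2 valence electrons; Li⁺ is the bare [He] core.
Breaking into a closed-shell core is much more expensive than removing a leftover valence electron — Li has the largest IE_2 here.
Valence configurations: Mg⁺ [Ne]3s¹, Al⁺ [Ne]3s².
The numbers (kJ/mol): Mg 1451, Al 1817, Li 7298.
Putting it together, IE_2: Mg < Al < Li.

Mg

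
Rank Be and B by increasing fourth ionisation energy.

After 3 electrons have been removed, what remains? Be³⁺ is already 1 electron into the core; B³⁺ is the bare [He] core.
All of these are removing an electron from a noble-gas core or deeper; the smaller core (lower principal quantum number) is held far more tightly, and within a period the higher nuclear charge binds the same core more tightly.
Tabulated IE_4 (kJ/mol): Be 21007, B 25026.
Putting it together, IE_4: Be < B.

Be < B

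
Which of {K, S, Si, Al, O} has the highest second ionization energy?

IE_2 is the cost of taking one more electron from the +1 cation: K⁺ is the bare [Ar] core; S⁺ still has 5 valence electrons; Si⁺ still has 3 valence electrons; Al⁺ still has 2 valence electrons; O⁺ still has 5 valence electrons.
Usually core removal costs more than valence removal, but here the competition is close: a tightly held n=2 valence electron can cost more to remove than an n=3 core electron, so the actual values have to decide it.
Valence configurations: S⁺ [Ne]3s²3p³, Si⁺ [Ne]3s²3p¹, Al⁺ [Ne]3s², O⁺ [He]2s²2p³.
Si⁺ loses a lone 3p electron whereas Al⁺ must break into a filled 3s² pair, so IE_2(Al) > IE_2(Si) even though Si has the higher nuclear charge.
Approximate IE_2 values (kJ/mol): K 3052, S 2252, Si 1577, Al 1817, O 3388.
Putting it together, IE_2: Si < Al < S < K < O.

O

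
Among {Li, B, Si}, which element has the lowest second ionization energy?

Si

After 1 electron has been removed, what remains? Li⁺ is the bare [He] core; B⁺ still has 2 valence electrons; Si⁺ still has 3 valence electrons.
Pulling an electron out of a noble-gas core costs far more than removing a remaining valence electron, so Li sits at the high end of IE_2.
Valence configurations: B⁺ [He]2s², Si⁺ [Ne]3s²3p¹.
Tabulated IE_2 (kJ/mol): Li 7298, B 2427, Si 1577.
Putting it together, IE_2: Si < B < Li.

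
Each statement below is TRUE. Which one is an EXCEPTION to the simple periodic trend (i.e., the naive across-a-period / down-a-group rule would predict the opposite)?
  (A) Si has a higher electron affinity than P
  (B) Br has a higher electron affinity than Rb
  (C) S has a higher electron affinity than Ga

(A)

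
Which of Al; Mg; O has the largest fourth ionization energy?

Al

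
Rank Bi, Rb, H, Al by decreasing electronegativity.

H, Bi, Al, Rb

H is in period 1, group 1; Al is in period 3, group 13; Rb is in period 5, group 1; Bi is in period 6, group 15.
EN rises left→right (higher Z_eff, smaller atoms) and falls top→bottom (larger, more shielded atoms).
Neither a single period nor a single group — weigh both effects.
Al > Rb: relative to Rb, both the across-period and down-group shifts push Al's electronegativity up.
Bi > Al: the two effects oppose for this pair; the across-period effect wins (2.02 vs 1.61).
H > Bi: the two effects oppose for this pair; the down-group effect wins (2.20 vs 2.02).
Approximate values (Pauling): H 2.20, Al 1.61, Rb 0.82, Bi 2.02.
So from highest to lowest: H > Bi > Al > Rb.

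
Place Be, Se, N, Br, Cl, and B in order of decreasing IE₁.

Be is in period 2, group 2; B is in period 2, group 13; N is in period 2, group 15; Cl is in period 3, group 17; Se is in period 4, group 16; Br is in period 4, group 17.
IE₁ increases left→right with effective nuclear charge and decreases top→bottom as the valence shell moves farther out.
Neither a single period nor a single group — weigh both effects.
Be > B: this pair runs against the simple trend — see the exception note.
Se > Be: the two effects oppose for this pair; the across-period effect wins (941 vs 900 kJ/mol).
Br > Se: Br lies to the right of Se in period 4, so the across-period effect alone puts Br higher.
Cl > Br: Cl sits above Br in group 17, so the down-group effect alone puts Cl higher.
N > Cl: period and group pull opposite ways; the down-group shift dominates (1402 vs 1251 kJ/mol).
Note the exception: Be has a higher first ionization energy than B, contrary to the simple trend — removing B's lone 2p electron is easier than breaking Be's filled 2s².
Approximate values (kJ/mol): Be 900, B 801, N 1402, Cl 1251, Se 941, Br 1140.
So from highest to lowest: N > Cl > Br > Se > Be > B.

N > Cl > Br > Se > Be > B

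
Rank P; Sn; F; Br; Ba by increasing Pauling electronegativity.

Ba, Sn, P, Br, F

F is in period 2, group 17; P is in period 3, group 15; Br is in period 4, group 17; Sn is in period 5, group 14; Ba is in period 6, group 2.
Electronegativity increases across a period and decreases down a group, tracking effective nuclear charge and atomic size.
These span different periods and groups, so the two trends combine.
Sn > Ba: both effects reinforce here, so Sn is clearly the higher of the two.
P > Sn: relative to Sn, both the across-period and down-group shifts push P's electronegativity up.
Br > P: period and group pull opposite ways; the across-period shift dominates (2.96 vs 2.19).
F > Br: F sits above Br in group 17, so the down-group effect alone puts F higher.
Tabulated electronegativity (Pauling): F 3.98, P 2.19, Br 2.96, Sn 1.96, Ba 0.89.
So from lowest to highest: Ba < Sn < P < Br < F.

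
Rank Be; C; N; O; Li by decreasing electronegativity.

O > N > C > Be > Li

Li is in period 2, group 1; Be is in period 2, group 2; C is in period 2, group 14; N is in period 2, group 15; O is in period 2, group 16.
Atoms toward the upper right of the periodic table pull bonding electrons most strongly.
All lie in period 2, so electronegativity increases left to right.
So from highest to lowest: O > N > C > Be > Li.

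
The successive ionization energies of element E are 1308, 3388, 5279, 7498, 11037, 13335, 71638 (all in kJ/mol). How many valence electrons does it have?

Look for the largest jump between consecutive ionization energies: IE7/IE6 ≈ 5.4, far larger than any earlier ratio.
That jump marks the point where a core electron is being removed. So the atom has 6 valence electrons.

6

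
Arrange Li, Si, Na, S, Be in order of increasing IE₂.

Si, Be, S, Na, Li

After 1 electron has been removed, what remains? Li⁺ is the bare [He] core; Si⁺ still has 3 valence electrons; Na⁺ is the bare [Ne] core; S⁺ still has 5 valence electrons; Be⁺ still has 1 valence electron.
Pulling an electron out of a noble-gas core costs far more than removing a remaining valence electron, so Na and Li sit at the high end of IE_2.
Valence configurations: Si⁺ [Ne]3s²3p¹, S⁺ [Ne]3s²3p³, Be⁺ [He]2s¹.
The numbers (kJ/mol): Li 7298, Si 1577, Na 4562, S 2252, Be 1757.
So the second ionization energies run Si < Be < S < Na < Li.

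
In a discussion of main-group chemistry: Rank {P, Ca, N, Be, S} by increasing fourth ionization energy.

Consider each +3 ion: P³⁺ still has 2 valence electrons; Ca³⁺ is already 1 electron into the core; N³⁺ still has 2 valence electrons; Be³⁺ is already 1 electron into the core; S³⁺ still has 3 valence electrons.
Usually core removal costs more than valence removal, but here the competition is close: a tightly held n=2 valence electron can cost more to remove than an n=3 core electron, so the actual values have to decide it.
Valence configurations: P³⁺ [Ne]3s², N³⁺ [He]2s², S³⁺ [Ne]3s²3p¹.
S³⁺ loses a lone 3p electron whereas P³⁺ must break into a filled 3s² pair, so IE_4(P) > IE_4(S) even though S has the higher nuclear charge.
Tabulated IE_4 (kJ/mol): P 4964, Ca 6491, N 7475, Be 21007, S 4556.
Hence IE_4: S < P < Ca < N < Be.

S < P < Ca < N < Be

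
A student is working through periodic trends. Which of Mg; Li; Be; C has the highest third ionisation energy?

After 2 electrons have been removed, what remains? Mg²⁺ is the bare [Ne] core; Li²⁺ is already 1 electron into the core; Be²⁺ is the bare [He] core; C²⁺ still has 2 valence electrons.
Pulling an electron out of a noble-gas core costs far more than removing a remaining valence electron, so Mg, Li and Be sit at the high end of IE_3.
The numbers (kJ/mol): Mg 7733, Li 11815, Be 14849, C 4620.
Hence IE_3: C < Mg < Li < Be.

Be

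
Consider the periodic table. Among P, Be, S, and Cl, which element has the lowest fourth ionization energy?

S

IE_4 is the cost of taking one more electron from the +3 cation: P³⁺ still has 2 valence electrons; Be³⁺ is already 1 electron into the core; S³⁺ still has 3 valence electrons; Cl³⁺ still has 4 valence electrons.
Pulling an electron out of a noble-gas core costs far more than removing a remaining valence electron, so Be sits at the high end of IE_4.
Valence configurations: P³⁺ [Ne]3s², S³⁺ [Ne]3s²3p¹, Cl³⁺ [Ne]3s²3p².
S³⁺ loses a lone 3p electron whereas P³⁺ must break into a filled 3s² pair, so IE_4(P) > IE_4(S) even though S has the higher nuclear charge.
Tabulated IE_4 (kJ/mol): P 4964, Be 21007, S 4556, Cl 5159.
Putting it together, IE_4: S < P < Cl < Be.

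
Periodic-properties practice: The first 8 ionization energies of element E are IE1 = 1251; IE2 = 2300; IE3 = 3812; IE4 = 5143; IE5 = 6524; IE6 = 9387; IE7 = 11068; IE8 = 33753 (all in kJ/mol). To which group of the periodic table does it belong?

Group 17

Look for the largest jump between consecutive ionization energies: IE8/IE7 ≈ 3.0, far larger than any earlier ratio.
That jump marks the point where a core electron is being removed. So the atom has 7 valence electrons.
A main-group element with 7 valence electrons is in group 17.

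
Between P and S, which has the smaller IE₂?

After 1 electron has been removed, what remains? P⁺ still has 4 valence electrons; S⁺ still has 5 valence electrons.
All are still removing valence electrons, so compare the +1 ions as you would atoms: IE_2 generally rises across a period (higher Z_eff) and falls down a group (larger shell), subject to the usual subshell exceptions.
Valence configurations: P⁺ [Ne]3s²3p², S⁺ [Ne]3s²3p³.
Tabulated IE_2 (kJ/mol): P 1907, S 2252.
So the second ionization energies run P < S.

P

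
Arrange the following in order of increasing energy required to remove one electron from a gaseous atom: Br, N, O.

Br, O, N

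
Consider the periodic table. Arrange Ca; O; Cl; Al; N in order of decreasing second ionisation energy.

O > N > Cl > Al > Ca

Consider each +1 ion: Ca⁺ still has 1 valence electron; O⁺ still has 5 valence electrons; Cl⁺ still has 6 valence electrons; Al⁺ still has 2 valence electrons; N⁺ still has 4 valence electrons.
All are still removing valence electrons, so compare the +1 ions as you would atoms: IE_2 generally rises across a period (higher Z_eff) and falls down a group (larger shell), subject to the usual subshell exceptions.
Valence configurations: Ca⁺ [Ar]4s¹, O⁺ [He]2s²2p³, Cl⁺ [Ne]3s²3p⁴, Al⁺ [Ne]3s², N⁺ [He]2s²2p².
Tabulated IE_2 (kJ/mol): Ca 1145, O 3388, Cl 2298, Al 1817, N 2856.
Overall IE_2 order: Ca < Al < Cl < N < O.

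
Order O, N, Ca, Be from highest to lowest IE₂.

O, N, Be, Ca

IE_2 is the cost of taking one more electron from the +1 cation: O⁺ still has 5 valence electrons; N⁺ still has 4 valence electrons; Ca⁺ still has 1 valence electron; Be⁺ still has 1 valence electron.
All are still removing valence electrons, so compare the +1 ions as you would atoms: IE_2 generally rises across a period (higher Z_eff) and falls down a group (larger shell), subject to the usual subshell exceptions.
Valence configurations: O⁺ [He]2s²2p³, N⁺ [He]2s²2p², Ca⁺ [Ar]4s¹, Be⁺ [He]2s¹.
Approximate IE_2 values (kJ/mol): O 3388, N 2856, Ca 1145, Be 1757.
Putting it together, IE_2: Ca < Be < N < O.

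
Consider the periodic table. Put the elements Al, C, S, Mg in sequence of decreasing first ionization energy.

C is in period 2, group 14; Mg is in period 3, group 2; Al is in period 3, group 13; S is in period 3, group 16.
IE₁ increases left→right with effective nuclear charge and decreases top→bottom as the valence shell moves farther out.
These span different periods and groups, so the two trends combine.
Mg > Al: this pair runs against the simple trend — see the exception note.
S > Mg: S lies to the right of Mg in period 3, so the across-period effect alone puts S higher.
C > S: the two effects oppose for this pair; the down-group effect wins (1086 vs 1000 kJ/mol).
Note the exception: Mg has a higher first ionization energy than Al, contrary to the simple trend — Al's single 3p electron is easier to remove than one from Mg's filled 3s².
Approximate values (kJ/mol): C 1086, Mg 738, Al 578, S 1000.
So from highest to lowest: C > S > Mg > Al.

C > S > Mg > Al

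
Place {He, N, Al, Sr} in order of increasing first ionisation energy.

Sr < Al < N < He

First ionization energy rises across a period (greater Z_eff holds electrons more tightly) and falls down a group (valence electrons are farther from the nucleus).
Neither a single period nor a single group — weigh both effects.
Al > Sr: both effects reinforce here, so Al is clearly the higher of the two.
N > Al: relative to Al, both the across-period and down-group shifts push N's first ionization energy up.
He > N: relative to N, both the across-period and down-group shifts push He's first ionization energy up.
Tabulated first ionization energy (kJ/mol): He 2372, N 1402, Al 578, Sr 550.
So from lowest to highest: Sr < Al < N < He.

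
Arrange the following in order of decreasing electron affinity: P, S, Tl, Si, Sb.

S > Si > Sb > P > Tl

Si is in period 3, group 14; P is in period 3, group 15; S is in period 3, group 16; Sb is in period 5, group 15; Tl is in period 6, group 13.
EA tends to increase across a period and decrease down a group, though the pattern is less regular than for IE or radius.
These span different periods and groups, so the two trends combine.
P > Tl: relative to Tl, both the across-period and down-group shifts push P's electron affinity up.
Sb > P: this pair runs against the simple trend — see the exception note.
Si > Sb: period and group pull opposite ways; the down-group shift dominates (134 vs 103 kJ/mol).
S > Si: both are in period 3; the period trend gives S the larger value.
Note the exception: Sb has a higher electron affinity than P, contrary to the simple trend — both are half-filled np³, but the pairing/repulsion penalty for the added electron shrinks as the p orbitals become larger and more diffuse down the group, and for Sb that outweighs the weaker nuclear attraction.
Note the exception: Si has a higher electron affinity than P, contrary to the simple trend — adding an electron to P's half-filled 3p³ is unfavourable, so Si (3p²) has the more exothermic EA.
Tabulated electron affinity (kJ/mol): Si 134, P 72, S 200, Sb 103, Tl 19.
So from highest to lowest: S > Si > Sb > P > Tl.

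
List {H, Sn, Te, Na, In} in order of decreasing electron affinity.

H is in period 1, group 1; Na is in period 3, group 1; In is in period 5, group 13; Sn is in period 5, group 14; Te is in period 5, group 16.
Atoms with high Z_eff and room in the valence shell (especially the halogens) have the most exothermic electron affinities.
Here both period and group differ, so the two effects have to be weighed against each other.
Na > In: period and group pull opposite ways; the down-group shift dominates (53 vs 29 kJ/mol).
H > Na: H sits above Na in group 1, so the down-group effect alone puts H higher.
Sn > H: period and group pull opposite ways; the across-period shift dominates (107 vs 73 kJ/mol).
Te > Sn: both are in period 5; the period trend gives Te the larger value.
Approximate values (kJ/mol): H 73, Na 53, In 29, Sn 107, Te 190.
So from highest to lowest: Te > Sn > H > Na > In.

Te > Sn > H > Na > In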